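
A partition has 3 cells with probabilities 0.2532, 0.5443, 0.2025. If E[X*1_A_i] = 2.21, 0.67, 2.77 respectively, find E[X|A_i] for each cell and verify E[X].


For each cell A_i: E[X|A_i] = E[X*1_A_i] / P(A_i)
Step 1: E[X|A_1] = 2.21 / 0.2532 = 8.728278
Step 2: E[X|A_2] = 0.67 / 0.5443 = 1.230939
Step 3: E[X|A_3] = 2.77 / 0.2025 = 13.679012
Verification: E[X] = sum E[X*1_A_i] = 2.21 + 0.67 + 2.77 = 5.65


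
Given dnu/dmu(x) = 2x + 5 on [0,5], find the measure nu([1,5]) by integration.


nu(A) = integral_A (dnu/dmu) dmu = integral_1^5 (2x + 5) dx
Step 1: Antiderivative F(x) = (2/2)x^2 + 5x
Step 2: F(5) = (2/2)*5^2 + 5*5 = 25 + 25 = 50
Step 3: F(1) = (2/2)*1^2 + 5*1 = 1 + 5 = 6
Step 4: nu([1,5]) = F(5) - F(1) = 50 - 6 = 44


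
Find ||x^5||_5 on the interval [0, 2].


Step 1: ||f||_5 = (integral_0^2 |x^5|^5 dx)^(1/5)
     = (integral_0^2 x^25 dx)^(1/5)
Step 2: integral_0^2 x^25 dx = [x^26/(26)] from 0 to 2 = 2^26/26
     = 67108864/26 = 2.581110e+06
Step 3: ||f||_5 = (2.581110e+06)^(1/5) = 19.158491


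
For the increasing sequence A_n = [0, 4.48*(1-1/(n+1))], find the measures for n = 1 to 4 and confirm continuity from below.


By continuity of measure from below: if A_n increases to A, then m(A_n) -> m(A).
Here A = [0, 4.48], so m(A) = 4.48
Step 1: a_1 = 4.48*(1 - 1/2) = 2.24, m(A_1) = 2.24
Step 2: a_2 = 4.48*(1 - 1/3) = 2.9867, m(A_2) = 2.9867
Step 3: a_3 = 4.48*(1 - 1/4) = 3.36, m(A_3) = 3.36
Step 4: a_4 = 4.48*(1 - 1/5) = 3.584, m(A_4) = 3.584
Limit: m(A_n) -> m([0,4.48]) = 4.48


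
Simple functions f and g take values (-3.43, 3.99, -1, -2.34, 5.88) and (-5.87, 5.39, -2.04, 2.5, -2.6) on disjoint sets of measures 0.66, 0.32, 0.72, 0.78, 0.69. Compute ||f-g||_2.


Step 1: Compute differences f_i - g_i:
  -3.43 - -5.87 = 2.44
  3.99 - 5.39 = -1.4
  -1 - -2.04 = 1.04
  -2.34 - 2.5 = -4.84
  5.88 - -2.6 = 8.48
Step 2: Compute |diff|^2 * measure for each set:
  |2.44|^2 * 0.66 = 5.9536 * 0.66 = 3.929376
  |-1.4|^2 * 0.32 = 1.96 * 0.32 = 0.6272
  |1.04|^2 * 0.72 = 1.0816 * 0.72 = 0.778752
  |-4.84|^2 * 0.78 = 23.4256 * 0.78 = 18.271968
  |8.48|^2 * 0.69 = 71.9104 * 0.69 = 49.618176
Step 3: Sum = 73.225472
Step 4: ||f-g||_2 = (73.225472)^(1/2) = 8.557188


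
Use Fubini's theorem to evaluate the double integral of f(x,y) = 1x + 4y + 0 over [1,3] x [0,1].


By Fubini, integrate in x first, then y.
Step 1: Fix y, integrate over x in [1,3]:
  integral(1x + 4y + 0, x=1..3)
  = 1*(3^2 - 1^2)/2 + (4y + 0)*(3 - 1)
  = 4 + (4y + 0)*2
  = 4 + 8y + 0
  = 4 + 8y
Step 2: Integrate over y in [0,1]:
  integral(4 + 8y, y=0..1)
  = 4*1 + 8*(1^2 - 0^2)/2
  = 4 + 4
  = 8


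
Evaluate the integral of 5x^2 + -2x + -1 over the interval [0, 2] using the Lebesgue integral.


The Lebesgue integral of a Riemann-integrable function agrees with the Riemann integral.
Antiderivative F(x) = (5/3)x^3 + (-2/2)x^2 + -1x
F(2) = (5/3)*2^3 + (-2/2)*2^2 + -1*2
     = (5/3)*8 + (-2/2)*4 + -1*2
     = 13.333333 + -4 + -2
     = 7.333333
F(0) = 0.0
Integral = F(2) - F(0) = 7.333333 - 0.0 = 7.333333


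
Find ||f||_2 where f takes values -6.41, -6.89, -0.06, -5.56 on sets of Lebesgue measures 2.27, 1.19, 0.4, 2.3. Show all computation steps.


Step 1: Compute |f_i|^2 for each value:
  |-6.41|^2 = 41.0881
  |-6.89|^2 = 47.4721
  |-0.06|^2 = 0.0036
  |-5.56|^2 = 30.9136
Step 2: Multiply by measures and sum:
  41.0881 * 2.27 = 93.269987
  47.4721 * 1.19 = 56.491799
  0.0036 * 0.4 = 0.00144
  30.9136 * 2.3 = 71.10128
Sum = 93.269987 + 56.491799 + 0.00144 + 71.10128 = 220.864506
Step 3: Take the p-th root:
||f||_2 = (220.864506)^(1/2) = 14.861511


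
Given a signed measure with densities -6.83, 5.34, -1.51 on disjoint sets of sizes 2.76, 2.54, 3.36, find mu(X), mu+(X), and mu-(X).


Step 1: Compute signed measure on each set:
  Set 1: -6.83 * 2.76 = -18.8508
  Set 2: 5.34 * 2.54 = 13.5636
  Set 3: -1.51 * 3.36 = -5.0736
Step 2: Total signed measure = (-18.8508) + (13.5636) + (-5.0736)
     = -10.3608
Step 3: Positive part mu+(X) = sum of positive contributions = 13.5636
Step 4: Negative part mu-(X) = |sum of negative contributions| = 23.9244


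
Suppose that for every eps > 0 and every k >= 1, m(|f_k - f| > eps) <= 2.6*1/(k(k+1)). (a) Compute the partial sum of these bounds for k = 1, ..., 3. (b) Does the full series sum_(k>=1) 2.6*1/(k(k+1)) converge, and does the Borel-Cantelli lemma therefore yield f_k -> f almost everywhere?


Step 1: List the terms 2.6*1/(k(k+1)) for k = 1 to 3:
  k=1: 1.3
  k=2: 0.433333
  k=3: 0.216667
Step 2: Partial sum = 1.3 + 0.433333 + 0.216667
     = 1.95
Step 3: The full series sum_(k>=1) 2.6*1/(k(k+1)) converges (telescoping series sum 1/(k(k+1)) = 1; a constant multiple of a convergent series converges).
Step 4: Fix eps > 0. Since sum_k m(|f_k - f| > eps) < infinity, the Borel-Cantelli lemma gives
        m(limsup_k {|f_k - f| > eps}) = 0, i.e. for a.e. x, |f_k(x) - f(x)| <= eps for all large k.
        Applying this with eps = 1/j for j = 1, 2, ... and intersecting the countably many full-measure sets,
        for a.e. x we get limsup_k |f_k(x) - f(x)| <= 1/j for every j, hence f_k -> f almost everywhere.
Conclusion: series converges; Borel-Cantelli yields f_k -> f a.e.


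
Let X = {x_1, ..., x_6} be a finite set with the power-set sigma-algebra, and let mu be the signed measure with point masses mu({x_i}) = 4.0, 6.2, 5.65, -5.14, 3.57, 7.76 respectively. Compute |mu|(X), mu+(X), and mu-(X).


Step 1: Every measurable set is a union of atoms (the cells / points), so a Hahn decomposition is
  obtained by grouping atoms by sign: P = union of atoms with mu > 0, N = union of the remaining atoms.
  Atoms in P (indices): 1, 2, 3, 5, 6;  atoms in N (indices): 4
  Positive values: 4, 6.2, 5.65, 3.57, 7.76
  Negative values: -5.14
Step 2: mu+(X) = mu(P) = sum of positive atom values = 27.18
Step 3: mu-(X) = -mu(N) = sum of |negative atom values| = 5.14
Step 4: |mu|(X) = mu+(X) + mu-(X) = 27.18 + 5.14 = 32.32


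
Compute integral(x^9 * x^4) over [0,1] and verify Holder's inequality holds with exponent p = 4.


Step 1: Exact integral of f*g = integral(x^13, 0, 1) = 1/14
     = 0.071429
Step 2: Holder bound with p=4, q=1.333333:
  ||f||_p = (integral x^36 dx)^(1/4) = (1/37)^(1/4) = 0.405461
  ||g||_q = (integral x^5.333333 dx)^(1/1.333333) = (1/6.333333)^(1/1.333333) = 0.250482
Step 3: Holder bound = ||f||_p * ||g||_q = 0.405461 * 0.250482 = 0.101561
Verification: 0.071429 <= 0.101561 (Holder holds)


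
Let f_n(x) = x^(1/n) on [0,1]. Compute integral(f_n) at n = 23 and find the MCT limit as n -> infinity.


At n = 23: f_23(x) = x^(1/23).
Step 1: integral(x^(1/23), 0, 1) = [x^(1/23+1) / (1/23+1)] from 0 to 1
     = 1 / (1/23 + 1) = 1 / ((23+1)/23) = 23/(23+1)
     = 23/24 = 0.958333
Step 2: As n -> infinity, f_n(x) = x^(1/n) -> 1 for x in (0,1], and f_n is increasing in n.
By MCT, lim_n integral(f_n) = integral(lim_n f_n) = integral(1, 0, 1) = 1.
Step 3: Verify convergence: 23/24 = 0.958333 -> 1


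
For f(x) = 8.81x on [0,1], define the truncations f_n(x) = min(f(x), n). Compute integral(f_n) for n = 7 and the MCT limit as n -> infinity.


f(x) = 8.81x on [0,1]; f_n(x) = min(8.81x, n). At n = 7:
Step 1: f(x) reaches 7 at x = 7/8.81 = 0.794552
Step 2: integral(f_7) = integral(8.81x, 0, 0.794552) + integral(7, 0.794552, 1)
       = 8.81*0.794552^2/2 + 7*(1 - 0.794552)
       = 2.780931 + 1.438138
       = 4.219069
Step 3: As n -> infinity, f_n increases to f, so by MCT integral(f_n) -> integral(f) = 8.81/2 = 4.405.
Convergence: integral(f_7) = 4.219069 -> 4.405 as n -> infinity


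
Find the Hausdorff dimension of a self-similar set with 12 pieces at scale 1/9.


For a self-similar set with N copies scaled by 1/r:
dim_H = log(N)/log(r) = log(12)/log(9)
= 2.484907/2.197225
= 1.13093


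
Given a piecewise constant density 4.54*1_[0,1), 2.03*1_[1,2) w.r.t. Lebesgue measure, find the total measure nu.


Integrate each piece of the Radon-Nikodym derivative:
Step 1: integral_0^1 4.54 dx = 4.54*(1-0) = 4.54*1 = 4.54
Step 2: integral_1^2 2.03 dx = 2.03*(2-1) = 2.03*1 = 2.03
Total: 4.54 + 2.03 = 6.57


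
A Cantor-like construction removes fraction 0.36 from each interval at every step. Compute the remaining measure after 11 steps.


Step 1: At each step, fraction remaining = 1 - 0.36 = 0.64
Step 2: After 11 steps, measure = (0.64)^11
Result = 0.007379


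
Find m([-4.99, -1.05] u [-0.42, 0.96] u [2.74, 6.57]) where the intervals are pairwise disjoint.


For pairwise disjoint intervals, m(union) = sum of lengths.
= (-1.05 - -4.99) + (0.96 - -0.42) + (6.57 - 2.74)
= 3.94 + 1.38 + 3.83
= 9.15


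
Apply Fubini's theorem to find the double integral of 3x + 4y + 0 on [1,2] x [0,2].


By Fubini, integrate in x first, then y.
Step 1: Fix y, integrate over x in [1,2]:
  integral(3x + 4y + 0, x=1..2)
  = 3*(2^2 - 1^2)/2 + (4y + 0)*(2 - 1)
  = 4.5 + (4y + 0)*1
  = 4.5 + 4y + 0
  = 4.5 + 4y
Step 2: Integrate over y in [0,2]:
  integral(4.5 + 4y, y=0..2)
  = 4.5*2 + 4*(2^2 - 0^2)/2
  = 9 + 8
  = 17


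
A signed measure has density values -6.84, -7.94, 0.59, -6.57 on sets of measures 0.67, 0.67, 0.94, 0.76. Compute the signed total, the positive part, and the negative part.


Step 1: Compute signed measure on each set:
  Set 1: -6.84 * 0.67 = -4.5828
  Set 2: -7.94 * 0.67 = -5.3198
  Set 3: 0.59 * 0.94 = 0.5546
  Set 4: -6.57 * 0.76 = -4.9932
Step 2: Total signed measure = (-4.5828) + (-5.3198) + (0.5546) + (-4.9932)
     = -14.3412
Step 3: Positive part mu+(X) = sum of positive contributions = 0.5546
Step 4: Negative part mu-(X) = |sum of negative contributions| = 14.8958


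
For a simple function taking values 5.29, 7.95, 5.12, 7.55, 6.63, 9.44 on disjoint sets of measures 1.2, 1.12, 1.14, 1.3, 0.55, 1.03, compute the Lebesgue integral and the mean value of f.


Step 1: Integral = sum(value_i * measure_i)
= 5.29*1.2 + 7.95*1.12 + 5.12*1.14 + 7.55*1.3 + 6.63*0.55 + 9.44*1.03
= 6.348 + 8.904 + 5.8368 + 9.815 + 3.6465 + 9.7232
= 44.2735
Step 2: Total measure of domain = 1.2 + 1.12 + 1.14 + 1.3 + 0.55 + 1.03 = 6.34
Step 3: Average value = 44.2735 / 6.34 = 6.983202


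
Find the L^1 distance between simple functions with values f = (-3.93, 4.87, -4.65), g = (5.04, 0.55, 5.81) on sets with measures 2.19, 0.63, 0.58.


Step 1: Compute differences f_i - g_i:
  -3.93 - 5.04 = -8.97
  4.87 - 0.55 = 4.32
  -4.65 - 5.81 = -10.46
Step 2: Compute |diff|^1 * measure for each set:
  |-8.97|^1 * 2.19 = 8.97 * 2.19 = 19.6443
  |4.32|^1 * 0.63 = 4.32 * 0.63 = 2.7216
  |-10.46|^1 * 0.58 = 10.46 * 0.58 = 6.0668
Step 3: Sum = 28.4327
Step 4: ||f-g||_1 = (28.4327)^(1/1) = 28.4327


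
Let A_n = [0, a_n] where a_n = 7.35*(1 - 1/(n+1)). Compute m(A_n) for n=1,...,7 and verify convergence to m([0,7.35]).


By continuity of measure from below: if A_n increases to A, then m(A_n) -> m(A).
Here A = [0, 7.35], so m(A) = 7.35
Step 1: a_1 = 7.35*(1 - 1/2) = 3.675, m(A_1) = 3.675
Step 2: a_2 = 7.35*(1 - 1/3) = 4.9, m(A_2) = 4.9
Step 3: a_3 = 7.35*(1 - 1/4) = 5.5125, m(A_3) = 5.5125
Step 4: a_4 = 7.35*(1 - 1/5) = 5.88, m(A_4) = 5.88
Step 5: a_5 = 7.35*(1 - 1/6) = 6.125, m(A_5) = 6.125
Step 6: a_6 = 7.35*(1 - 1/7) = 6.3, m(A_6) = 6.3
Step 7: a_7 = 7.35*(1 - 1/8) = 6.4312, m(A_7) = 6.4312
Limit: m(A_n) -> m([0,7.35]) = 7.35


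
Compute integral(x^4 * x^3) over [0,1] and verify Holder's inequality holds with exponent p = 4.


Step 1: Exact integral of f*g = integral(x^7, 0, 1) = 1/8
     = 0.125
Step 2: Holder bound with p=4, q=1.333333:
  ||f||_p = (integral x^16 dx)^(1/4) = (1/17)^(1/4) = 0.492479
  ||g||_q = (integral x^4 dx)^(1/1.333333) = (1/5)^(1/1.333333) = 0.29907
Step 3: Holder bound = ||f||_p * ||g||_q = 0.492479 * 0.29907 = 0.147286
Verification: 0.125 <= 0.147286 (Holder holds)


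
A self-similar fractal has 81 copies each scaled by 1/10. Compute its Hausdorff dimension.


For a self-similar set with N copies scaled by 1/r:
dim_H = log(N)/log(r) = log(81)/log(10)
= 4.394449/2.302585
= 1.908485


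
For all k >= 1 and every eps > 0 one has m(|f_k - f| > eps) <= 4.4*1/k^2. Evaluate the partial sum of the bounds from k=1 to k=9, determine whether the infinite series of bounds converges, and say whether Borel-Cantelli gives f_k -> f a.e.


Step 1: List the terms 4.4*1/k^2 for k = 1 to 9:
  k=1: 4.4
  k=2: 1.1
  k=3: 0.488889
  k=4: 0.275
  k=5: 0.176
  k=6: 0.122222
  k=7: 0.089796
  k=8: 0.06875
  k=9: 0.054321
Step 2: Partial sum = 4.4 + 1.1 + 0.488889 + 0.275 + 0.176 + 0.122222 + 0.089796 + 0.06875 + 0.054321
     = 6.774978
Step 3: The full series sum_(k>=1) 4.4*1/k^2 converges (p-series with p = 2 > 1; a constant multiple of a convergent series converges).
Step 4: Fix eps > 0. Since sum_k m(|f_k - f| > eps) < infinity, the Borel-Cantelli lemma gives
        m(limsup_k {|f_k - f| > eps}) = 0, i.e. for a.e. x, |f_k(x) - f(x)| <= eps for all large k.
        Applying this with eps = 1/j for j = 1, 2, ... and intersecting the countably many full-measure sets,
        for a.e. x we get limsup_k |f_k(x) - f(x)| <= 1/j for every j, hence f_k -> f almost everywhere.
Conclusion: series converges; Borel-Cantelli yields f_k -> f a.e.


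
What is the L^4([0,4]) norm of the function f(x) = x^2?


Step 1: ||f||_4 = (integral_0^4 |x^2|^4 dx)^(1/4)
     = (integral_0^4 x^8 dx)^(1/4)
Step 2: integral_0^4 x^8 dx = [x^9/(9)] from 0 to 4 = 4^9/9
     = 262144/9 = 29127.111111
Step 3: ||f||_4 = (29127.111111)^(1/4) = 13.063945


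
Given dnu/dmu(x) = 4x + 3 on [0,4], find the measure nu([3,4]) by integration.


nu(A) = integral_A (dnu/dmu) dmu = integral_3^4 (4x + 3) dx
Step 1: Antiderivative F(x) = (4/2)x^2 + 3x
Step 2: F(4) = (4/2)*4^2 + 3*4 = 32 + 12 = 44
Step 3: F(3) = (4/2)*3^2 + 3*3 = 18 + 9 = 27
Step 4: nu([3,4]) = F(4) - F(3) = 44 - 27 = 17


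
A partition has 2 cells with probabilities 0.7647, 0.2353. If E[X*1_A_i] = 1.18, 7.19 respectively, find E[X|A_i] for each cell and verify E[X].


For each cell A_i: E[X|A_i] = E[X*1_A_i] / P(A_i)
Step 1: E[X|A_1] = 1.18 / 0.7647 = 1.543089
Step 2: E[X|A_2] = 7.19 / 0.2353 = 30.556736
Verification: E[X] = sum E[X*1_A_i] = 1.18 + 7.19 = 8.37


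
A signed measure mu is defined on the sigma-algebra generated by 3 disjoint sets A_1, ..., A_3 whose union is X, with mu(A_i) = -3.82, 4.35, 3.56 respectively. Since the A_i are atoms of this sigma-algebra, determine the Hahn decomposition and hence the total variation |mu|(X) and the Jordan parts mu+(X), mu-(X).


Step 1: Every measurable set is a union of atoms (the cells / points), so a Hahn decomposition is
  obtained by grouping atoms by sign: P = union of atoms with mu > 0, N = union of the remaining atoms.
  Atoms in P (indices): 2, 3;  atoms in N (indices): 1
  Positive values: 4.35, 3.56
  Negative values: -3.82
Step 2: mu+(X) = mu(P) = sum of positive atom values = 7.91
Step 3: mu-(X) = -mu(N) = sum of |negative atom values| = 3.82
Step 4: |mu|(X) = mu+(X) + mu-(X) = 7.91 + 3.82 = 11.73


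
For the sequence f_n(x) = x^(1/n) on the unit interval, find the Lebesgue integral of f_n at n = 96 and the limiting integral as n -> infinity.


At n = 96: f_96(x) = x^(1/96).
Step 1: integral(x^(1/96), 0, 1) = [x^(1/96+1) / (1/96+1)] from 0 to 1
     = 1 / (1/96 + 1) = 1 / ((96+1)/96) = 96/(96+1)
     = 96/97 = 0.989691
Step 2: As n -> infinity, f_n(x) = x^(1/n) -> 1 for x in (0,1], and f_n is increasing in n.
By MCT, lim_n integral(f_n) = integral(lim_n f_n) = integral(1, 0, 1) = 1.
Step 3: Verify convergence: 96/97 = 0.989691 -> 1


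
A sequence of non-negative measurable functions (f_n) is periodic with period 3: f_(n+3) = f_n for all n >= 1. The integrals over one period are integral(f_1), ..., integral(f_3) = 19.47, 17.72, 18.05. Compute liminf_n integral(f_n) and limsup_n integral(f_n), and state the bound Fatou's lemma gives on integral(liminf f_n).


The sequence (integral(f_n)) is periodic with period 3, repeating the values 19.47, 17.72, 18.05 indefinitely.
Step 1: For a periodic sequence, every tail (a_m, a_(m+1), ...) contains all 3 period values infinitely often.
Step 2: Hence inf of every tail = min of the period values = min(19.47, 17.72, 18.05) = 17.72.
        liminf_n integral(f_n) = sup over m of (inf of tail from m) = 17.72.
Step 3: Similarly sup of every tail = max of the period values = 19.47.
        limsup_n integral(f_n) = 19.47.
Step 4: Fatou's lemma: integral(liminf_n f_n) <= liminf_n integral(f_n) = 17.72.
        So the integral of the pointwise liminf is at most 17.72.


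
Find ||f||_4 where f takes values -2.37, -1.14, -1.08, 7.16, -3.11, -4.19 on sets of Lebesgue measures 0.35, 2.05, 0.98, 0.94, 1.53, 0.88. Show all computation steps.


Step 1: Compute |f_i|^4 for each value:
  |-2.37|^4 = 31.549566
  |-1.14|^4 = 1.68896
  |-1.08|^4 = 1.360489
  |7.16|^4 = 2628.161743
  |-3.11|^4 = 93.549518
  |-4.19|^4 = 308.216647
Step 2: Multiply by measures and sum:
  31.549566 * 0.35 = 11.042348
  1.68896 * 2.05 = 3.462368
  1.360489 * 0.98 = 1.333279
  2628.161743 * 0.94 = 2470.472039
  93.549518 * 1.53 = 143.130763
  308.216647 * 0.88 = 271.23065
Sum = 11.042348 + 3.462368 + 1.333279 + 2470.472039 + 143.130763 + 271.23065 = 2900.671447
Step 3: Take the p-th root:
||f||_4 = (2900.671447)^(1/4) = 7.338793


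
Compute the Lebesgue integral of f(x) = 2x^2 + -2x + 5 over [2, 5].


The Lebesgue integral of a Riemann-integrable function agrees with the Riemann integral.
Antiderivative F(x) = (2/3)x^3 + (-2/2)x^2 + 5x
F(5) = (2/3)*5^3 + (-2/2)*5^2 + 5*5
     = (2/3)*125 + (-2/2)*25 + 5*5
     = 83.333333 + -25 + 25
     = 83.333333
F(2) = 11.333333
Integral = F(5) - F(2) = 83.333333 - 11.333333 = 72


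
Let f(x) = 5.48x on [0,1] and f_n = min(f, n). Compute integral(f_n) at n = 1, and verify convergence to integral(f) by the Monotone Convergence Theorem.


f(x) = 5.48x on [0,1]; f_n(x) = min(5.48x, n). At n = 1:
Step 1: f(x) reaches 1 at x = 1/5.48 = 0.182482
Step 2: integral(f_1) = integral(5.48x, 0, 0.182482) + integral(1, 0.182482, 1)
       = 5.48*0.182482^2/2 + 1*(1 - 0.182482)
       = 0.091241 + 0.817518
       = 0.908759
Step 3: As n -> infinity, f_n increases to f, so by MCT integral(f_n) -> integral(f) = 5.48/2 = 2.74.
Convergence: integral(f_1) = 0.908759 -> 2.74 as n -> infinity


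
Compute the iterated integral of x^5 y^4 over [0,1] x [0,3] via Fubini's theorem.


By Fubini's theorem, the double integral factors as a product of single integrals:
Step 1: integral_0^1 x^5 dx = [x^6/6] from 0 to 1
     = 1^6/6 = 0.166667
Step 2: integral_0^3 y^4 dy = [y^5/5] from 0 to 3
     = 3^5/5 = 48.6
Step 3: Double integral = 0.166667 * 48.6 = 8.1


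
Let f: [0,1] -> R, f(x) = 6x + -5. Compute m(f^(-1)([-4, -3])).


f^(-1)([-4, -3]) = {x : -4 <= 6x + -5 <= -3}
Solving: (-4 - -5)/6 <= x <= (-3 - -5)/6
= [0.166667, 0.333333]
Intersecting with [0,1]: [0.166667, 0.333333]
Measure = 0.333333 - 0.166667 = 0.166667


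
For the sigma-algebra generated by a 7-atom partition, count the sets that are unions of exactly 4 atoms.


Each element of F is a union of some subset of the 7 atoms.
Elements that are unions of exactly 4 atoms correspond to 4-element subsets of the 7 atoms.
Count = C(7, 4) = 7! / (4! * 3!) = 35.


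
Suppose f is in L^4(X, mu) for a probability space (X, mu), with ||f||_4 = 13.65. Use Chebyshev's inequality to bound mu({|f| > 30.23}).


Chebyshev/Markov inequality: mu(|f| > eps) <= (||f||_p / eps)^p
Step 1: ||f||_4 / eps = 13.65 / 30.23 = 0.451538
Step 2: Raise to power p = 4:
  (0.451538)^4 = 0.04157
Step 3: Therefore mu(|f| > 30.23) <= 0.04157


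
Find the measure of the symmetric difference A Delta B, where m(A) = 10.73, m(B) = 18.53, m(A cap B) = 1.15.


m(A Delta B) = m(A) + m(B) - 2*m(A n B)
= 10.73 + 18.53 - 2*1.15
= 10.73 + 18.53 - 2.3
= 26.96


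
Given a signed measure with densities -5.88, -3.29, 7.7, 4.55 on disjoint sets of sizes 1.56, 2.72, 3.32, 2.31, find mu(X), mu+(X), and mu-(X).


Step 1: Compute signed measure on each set:
  Set 1: -5.88 * 1.56 = -9.1728
  Set 2: -3.29 * 2.72 = -8.9488
  Set 3: 7.7 * 3.32 = 25.564
  Set 4: 4.55 * 2.31 = 10.5105
Step 2: Total signed measure = (-9.1728) + (-8.9488) + (25.564) + (10.5105)
     = 17.9529
Step 3: Positive part mu+(X) = sum of positive contributions = 36.0745
Step 4: Negative part mu-(X) = |sum of negative contributions| = 18.1216


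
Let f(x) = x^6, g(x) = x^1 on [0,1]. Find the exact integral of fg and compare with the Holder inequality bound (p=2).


Step 1: Exact integral of f*g = integral(x^7, 0, 1) = 1/8
     = 0.125
Step 2: Holder bound with p=2, q=2:
  ||f||_p = (integral x^12 dx)^(1/2) = (1/13)^(1/2) = 0.27735
  ||g||_q = (integral x^2 dx)^(1/2) = (1/3)^(1/2) = 0.57735
Step 3: Holder bound = ||f||_p * ||g||_q = 0.27735 * 0.57735 = 0.160128
Verification: 0.125 <= 0.160128 (Holder holds)


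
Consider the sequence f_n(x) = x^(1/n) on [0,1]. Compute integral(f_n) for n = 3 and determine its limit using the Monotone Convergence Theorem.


At n = 3: f_3(x) = x^(1/3).
Step 1: integral(x^(1/3), 0, 1) = [x^(1/3+1) / (1/3+1)] from 0 to 1
     = 1 / (1/3 + 1) = 1 / ((3+1)/3) = 3/(3+1)
     = 3/4 = 0.75
Step 2: As n -> infinity, f_n(x) = x^(1/n) -> 1 for x in (0,1], and f_n is increasing in n.
By MCT, lim_n integral(f_n) = integral(lim_n f_n) = integral(1, 0, 1) = 1.
Step 3: Verify convergence: 3/4 = 0.75 -> 1


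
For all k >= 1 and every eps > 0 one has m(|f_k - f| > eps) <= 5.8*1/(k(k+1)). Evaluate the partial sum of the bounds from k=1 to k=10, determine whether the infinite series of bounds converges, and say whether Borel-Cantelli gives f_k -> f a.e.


Step 1: List the terms 5.8*1/(k(k+1)) for k = 1 to 10:
  k=1: 2.9
  k=2: 0.966667
  k=3: 0.483333
  k=4: 0.29
  k=5: 0.193333
  k=6: 0.138095
  k=7: 0.103571
  k=8: 0.080556
  k=9: 0.064444
  k=10: 0.052727
Step 2: Partial sum = 2.9 + 0.966667 + 0.483333 + 0.29 + 0.193333 + 0.138095 + 0.103571 + 0.080556 + 0.064444 + 0.052727
     = 5.272727
Step 3: The full series sum_(k>=1) 5.8*1/(k(k+1)) converges (telescoping series sum 1/(k(k+1)) = 1; a constant multiple of a convergent series converges).
Step 4: Fix eps > 0. Since sum_k m(|f_k - f| > eps) < infinity, the Borel-Cantelli lemma gives
        m(limsup_k {|f_k - f| > eps}) = 0, i.e. for a.e. x, |f_k(x) - f(x)| <= eps for all large k.
        Applying this with eps = 1/j for j = 1, 2, ... and intersecting the countably many full-measure sets,
        for a.e. x we get limsup_k |f_k(x) - f(x)| <= 1/j for every j, hence f_k -> f almost everywhere.
Conclusion: series converges; Borel-Cantelli yields f_k -> f a.e.


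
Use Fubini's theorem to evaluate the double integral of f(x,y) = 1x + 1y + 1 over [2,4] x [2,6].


By Fubini, integrate in x first, then y.
Step 1: Fix y, integrate over x in [2,4]:
  integral(1x + 1y + 1, x=2..4)
  = 1*(4^2 - 2^2)/2 + (1y + 1)*(4 - 2)
  = 6 + (1y + 1)*2
  = 6 + 2y + 2
  = 8 + 2y
Step 2: Integrate over y in [2,6]:
  integral(8 + 2y, y=2..6)
  = 8*4 + 2*(6^2 - 2^2)/2
  = 32 + 32
  = 64


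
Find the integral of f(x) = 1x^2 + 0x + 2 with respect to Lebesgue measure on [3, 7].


The Lebesgue integral of a Riemann-integrable function agrees with the Riemann integral.
Antiderivative F(x) = (1/3)x^3 + (0/2)x^2 + 2x
F(7) = (1/3)*7^3 + (0/2)*7^2 + 2*7
     = (1/3)*343 + (0/2)*49 + 2*7
     = 114.333333 + 0.0 + 14
     = 128.333333
F(3) = 15
Integral = F(7) - F(3) = 128.333333 - 15 = 113.333333


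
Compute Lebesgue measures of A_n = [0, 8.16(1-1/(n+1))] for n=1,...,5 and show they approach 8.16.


By continuity of measure from below: if A_n increases to A, then m(A_n) -> m(A).
Here A = [0, 8.16], so m(A) = 8.16
Step 1: a_1 = 8.16*(1 - 1/2) = 4.08, m(A_1) = 4.08
Step 2: a_2 = 8.16*(1 - 1/3) = 5.44, m(A_2) = 5.44
Step 3: a_3 = 8.16*(1 - 1/4) = 6.12, m(A_3) = 6.12
Step 4: a_4 = 8.16*(1 - 1/5) = 6.528, m(A_4) = 6.528
Step 5: a_5 = 8.16*(1 - 1/6) = 6.8, m(A_5) = 6.8
Limit: m(A_n) -> m([0,8.16]) = 8.16


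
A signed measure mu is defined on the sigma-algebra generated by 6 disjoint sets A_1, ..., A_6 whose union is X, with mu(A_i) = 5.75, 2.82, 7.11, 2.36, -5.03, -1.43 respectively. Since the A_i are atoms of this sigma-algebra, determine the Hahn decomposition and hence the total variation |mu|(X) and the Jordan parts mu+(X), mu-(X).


Step 1: Every measurable set is a union of atoms (the cells / points), so a Hahn decomposition is
  obtained by grouping atoms by sign: P = union of atoms with mu > 0, N = union of the remaining atoms.
  Atoms in P (indices): 1, 2, 3, 4;  atoms in N (indices): 5, 6
  Positive values: 5.75, 2.82, 7.11, 2.36
  Negative values: -5.03, -1.43
Step 2: mu+(X) = mu(P) = sum of positive atom values = 18.04
Step 3: mu-(X) = -mu(N) = sum of |negative atom values| = 6.46
Step 4: |mu|(X) = mu+(X) + mu-(X) = 18.04 + 6.46 = 24.5


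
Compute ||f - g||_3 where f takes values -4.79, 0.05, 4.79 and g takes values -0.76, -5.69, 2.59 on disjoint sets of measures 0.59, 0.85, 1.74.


Step 1: Compute differences f_i - g_i:
  -4.79 - -0.76 = -4.03
  0.05 - -5.69 = 5.74
  4.79 - 2.59 = 2.2
Step 2: Compute |diff|^3 * measure for each set:
  |-4.03|^3 * 0.59 = 65.450827 * 0.59 = 38.615988
  |5.74|^3 * 0.85 = 189.119224 * 0.85 = 160.75134
  |2.2|^3 * 1.74 = 10.648 * 1.74 = 18.52752
Step 3: Sum = 217.894848
Step 4: ||f-g||_3 = (217.894848)^(1/3) = 6.017494


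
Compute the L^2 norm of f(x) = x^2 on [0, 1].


Step 1: ||f||_2 = (integral_0^1 |x^2|^2 dx)^(1/2)
     = (integral_0^1 x^4 dx)^(1/2)
Step 2: integral_0^1 x^4 dx = [x^5/(5)] from 0 to 1 = 1^5/5
     = 1/5 = 0.2
Step 3: ||f||_2 = (0.2)^(1/2) = 0.447214


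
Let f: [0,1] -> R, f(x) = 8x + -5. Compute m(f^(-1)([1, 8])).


f^(-1)([1, 8]) = {x : 1 <= 8x + -5 <= 8}
Solving: (1 - -5)/8 <= x <= (8 - -5)/8
= [0.75, 1.625]
Intersecting with [0,1]: [0.75, 1]
Measure = 1 - 0.75 = 0.25


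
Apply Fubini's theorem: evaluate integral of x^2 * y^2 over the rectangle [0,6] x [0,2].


By Fubini's theorem, the double integral factors as a product of single integrals:
Step 1: integral_0^6 x^2 dx = [x^3/3] from 0 to 6
     = 6^3/3 = 72
Step 2: integral_0^2 y^2 dy = [y^3/3] from 0 to 2
     = 2^3/3 = 2.666667
Step 3: Double integral = 72 * 2.666667 = 192


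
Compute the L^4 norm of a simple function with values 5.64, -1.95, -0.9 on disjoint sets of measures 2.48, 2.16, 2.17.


Step 1: Compute |f_i|^4 for each value:
  |5.64|^4 = 1011.850652
  |-1.95|^4 = 14.459006
  |-0.9|^4 = 0.6561
Step 2: Multiply by measures and sum:
  1011.850652 * 2.48 = 2509.389617
  14.459006 * 2.16 = 31.231453
  0.6561 * 2.17 = 1.423737
Sum = 2509.389617 + 31.231453 + 1.423737 = 2542.044808
Step 3: Take the p-th root:
||f||_4 = (2542.044808)^(1/4) = 7.100612


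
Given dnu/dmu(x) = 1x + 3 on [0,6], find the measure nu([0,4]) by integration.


nu(A) = integral_A (dnu/dmu) dmu = integral_0^4 (1x + 3) dx
Step 1: Antiderivative F(x) = (1/2)x^2 + 3x
Step 2: F(4) = (1/2)*4^2 + 3*4 = 8 + 12 = 20
Step 3: F(0) = (1/2)*0^2 + 3*0 = 0.0 + 0 = 0.0
Step 4: nu([0,4]) = F(4) - F(0) = 20 - 0.0 = 20


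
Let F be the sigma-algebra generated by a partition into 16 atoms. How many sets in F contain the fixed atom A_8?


Each element of F is a union of some subset S of the 16 atoms.
The element contains A_8 iff A_8 is in S.
So we count subsets S of {A_1,...,A_16} with A_8 in S: choose freely among the other 15 atoms.
Count = 2^(16-1) = 2^15 = 32768.


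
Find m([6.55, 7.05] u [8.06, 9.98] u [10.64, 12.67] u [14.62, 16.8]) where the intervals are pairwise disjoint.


For pairwise disjoint intervals, m(union) = sum of lengths.
= (7.05 - 6.55) + (9.98 - 8.06) + (12.67 - 10.64) + (16.8 - 14.62)
= 0.5 + 1.92 + 2.03 + 2.18
= 6.63


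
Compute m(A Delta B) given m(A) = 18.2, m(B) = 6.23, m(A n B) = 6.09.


m(A Delta B) = m(A) + m(B) - 2*m(A n B)
= 18.2 + 6.23 - 2*6.09
= 18.2 + 6.23 - 12.18
= 12.25


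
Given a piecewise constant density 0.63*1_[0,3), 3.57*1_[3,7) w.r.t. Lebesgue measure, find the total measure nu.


Integrate each piece of the Radon-Nikodym derivative:
Step 1: integral_0^3 0.63 dx = 0.63*(3-0) = 0.63*3 = 1.89
Step 2: integral_3^7 3.57 dx = 3.57*(7-3) = 3.57*4 = 14.28
Total: 1.89 + 14.28 = 16.17


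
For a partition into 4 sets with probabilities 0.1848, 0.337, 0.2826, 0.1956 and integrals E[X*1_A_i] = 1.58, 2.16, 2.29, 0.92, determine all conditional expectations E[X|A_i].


For each cell A_i: E[X|A_i] = E[X*1_A_i] / P(A_i)
Step 1: E[X|A_1] = 1.58 / 0.1848 = 8.549784
Step 2: E[X|A_2] = 2.16 / 0.337 = 6.409496
Step 3: E[X|A_3] = 2.29 / 0.2826 = 8.103326
Step 4: E[X|A_4] = 0.92 / 0.1956 = 4.703476
Verification: E[X] = sum E[X*1_A_i] = 1.58 + 2.16 + 2.29 + 0.92 = 6.95


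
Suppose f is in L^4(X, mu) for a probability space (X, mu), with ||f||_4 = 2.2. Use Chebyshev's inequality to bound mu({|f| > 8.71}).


Chebyshev/Markov inequality: mu(|f| > eps) <= (||f||_p / eps)^p
Step 1: ||f||_4 / eps = 2.2 / 8.71 = 0.252583
Step 2: Raise to power p = 4:
  (0.252583)^4 = 0.00407
Step 3: Therefore mu(|f| > 8.71) <= 0.00407


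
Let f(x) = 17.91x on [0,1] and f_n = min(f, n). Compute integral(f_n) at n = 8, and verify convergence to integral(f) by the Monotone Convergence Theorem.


f(x) = 17.91x on [0,1]; f_n(x) = min(17.91x, n). At n = 8:
Step 1: f(x) reaches 8 at x = 8/17.91 = 0.446678
Step 2: integral(f_8) = integral(17.91x, 0, 0.446678) + integral(8, 0.446678, 1)
       = 17.91*0.446678^2/2 + 8*(1 - 0.446678)
       = 1.786711 + 4.426577
       = 6.213289
Step 3: As n -> infinity, f_n increases to f, so by MCT integral(f_n) -> integral(f) = 17.91/2 = 8.955.
Convergence: integral(f_8) = 6.213289 -> 8.955 as n -> infinity


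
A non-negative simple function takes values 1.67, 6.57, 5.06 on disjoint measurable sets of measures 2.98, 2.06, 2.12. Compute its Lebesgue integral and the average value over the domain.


Step 1: Integral = sum(value_i * measure_i)
= 1.67*2.98 + 6.57*2.06 + 5.06*2.12
= 4.9766 + 13.5342 + 10.7272
= 29.238
Step 2: Total measure of domain = 2.98 + 2.06 + 2.12 = 7.16
Step 3: Average value = 29.238 / 7.16 = 4.08352


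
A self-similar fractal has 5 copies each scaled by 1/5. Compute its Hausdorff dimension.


For a self-similar set with N copies scaled by 1/r:
dim_H = log(N)/log(r) = log(5)/log(5)
= 1.609438/1.609438
= 1


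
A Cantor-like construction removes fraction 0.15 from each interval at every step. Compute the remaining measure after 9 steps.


Step 1: At each step, fraction remaining = 1 - 0.15 = 0.85
Step 2: After 9 steps, measure = (0.85)^9
Result = 0.231617


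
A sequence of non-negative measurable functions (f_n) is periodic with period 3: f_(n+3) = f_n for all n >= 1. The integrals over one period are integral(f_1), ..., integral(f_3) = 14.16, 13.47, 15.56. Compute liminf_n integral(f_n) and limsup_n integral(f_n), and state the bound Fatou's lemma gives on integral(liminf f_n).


The sequence (integral(f_n)) is periodic with period 3, repeating the values 14.16, 13.47, 15.56 indefinitely.
Step 1: For a periodic sequence, every tail (a_m, a_(m+1), ...) contains all 3 period values infinitely often.
Step 2: Hence inf of every tail = min of the period values = min(14.16, 13.47, 15.56) = 13.47.
        liminf_n integral(f_n) = sup over m of (inf of tail from m) = 13.47.
Step 3: Similarly sup of every tail = max of the period values = 15.56.
        limsup_n integral(f_n) = 15.56.
Step 4: Fatou's lemma: integral(liminf_n f_n) <= liminf_n integral(f_n) = 13.47.
        So the integral of the pointwise liminf is at most 13.47.


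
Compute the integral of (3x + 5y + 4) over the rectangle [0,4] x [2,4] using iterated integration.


By Fubini, integrate in x first, then y.
Step 1: Fix y, integrate over x in [0,4]:
  integral(3x + 5y + 4, x=0..4)
  = 3*(4^2 - 0^2)/2 + (5y + 4)*(4 - 0)
  = 24 + (5y + 4)*4
  = 24 + 20y + 16
  = 40 + 20y
Step 2: Integrate over y in [2,4]:
  integral(40 + 20y, y=2..4)
  = 40*2 + 20*(4^2 - 2^2)/2
  = 80 + 120
  = 200


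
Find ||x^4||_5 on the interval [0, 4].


Step 1: ||f||_5 = (integral_0^4 |x^4|^5 dx)^(1/5)
     = (integral_0^4 x^20 dx)^(1/5)
Step 2: integral_0^4 x^20 dx = [x^21/(21)] from 0 to 4 = 4^21/21
     = 4398046511104/21 = 2.094308e+11
Step 3: ||f||_5 = (2.094308e+11)^(1/5) = 183.741858


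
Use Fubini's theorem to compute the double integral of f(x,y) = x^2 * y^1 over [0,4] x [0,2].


By Fubini's theorem, the double integral factors as a product of single integrals:
Step 1: integral_0^4 x^2 dx = [x^3/3] from 0 to 4
     = 4^3/3 = 21.333333
Step 2: integral_0^2 y^1 dy = [y^2/2] from 0 to 2
     = 2^2/2 = 2
Step 3: Double integral = 21.333333 * 2 = 42.666667


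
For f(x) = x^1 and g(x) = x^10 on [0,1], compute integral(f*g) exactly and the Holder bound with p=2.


Step 1: Exact integral of f*g = integral(x^11, 0, 1) = 1/12
     = 0.083333
Step 2: Holder bound with p=2, q=2:
  ||f||_p = (integral x^2 dx)^(1/2) = (1/3)^(1/2) = 0.57735
  ||g||_q = (integral x^20 dx)^(1/2) = (1/21)^(1/2) = 0.218218
Step 3: Holder bound = ||f||_p * ||g||_q = 0.57735 * 0.218218 = 0.125988
Verification: 0.083333 <= 0.125988 (Holder holds)


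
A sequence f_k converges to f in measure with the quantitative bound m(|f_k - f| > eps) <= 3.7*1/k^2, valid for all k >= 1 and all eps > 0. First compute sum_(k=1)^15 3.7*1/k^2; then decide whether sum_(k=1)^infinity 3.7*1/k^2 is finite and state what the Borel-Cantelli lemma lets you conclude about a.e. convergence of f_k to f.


Step 1: List the terms 3.7*1/k^2 for k = 1 to 15:
  k=1: 3.7
  k=2: 0.925
  k=3: 0.411111
  k=4: 0.23125
  k=5: 0.148
  k=6: 0.102778
  k=7: 0.07551
  k=8: 0.057813
  k=9: 0.045679
  k=10: 0.037
  k=11: 0.030579
  k=12: 0.025694
  k=13: 0.021893
  k=14: 0.018878
  k=15: 0.016444
Step 2: Partial sum = 3.7 + 0.925 + 0.411111 + 0.23125 + 0.148 + 0.102778 + 0.07551 + 0.057813 + 0.045679 + 0.037 + 0.030579 + 0.025694 + 0.021893 + 0.018878 + 0.016444
     = 5.847629
Step 3: The full series sum_(k>=1) 3.7*1/k^2 converges (p-series with p = 2 > 1; a constant multiple of a convergent series converges).
Step 4: Fix eps > 0. Since sum_k m(|f_k - f| > eps) < infinity, the Borel-Cantelli lemma gives
        m(limsup_k {|f_k - f| > eps}) = 0, i.e. for a.e. x, |f_k(x) - f(x)| <= eps for all large k.
        Applying this with eps = 1/j for j = 1, 2, ... and intersecting the countably many full-measure sets,
        for a.e. x we get limsup_k |f_k(x) - f(x)| <= 1/j for every j, hence f_k -> f almost everywhere.
Conclusion: series converges; Borel-Cantelli yields f_k -> f a.e.


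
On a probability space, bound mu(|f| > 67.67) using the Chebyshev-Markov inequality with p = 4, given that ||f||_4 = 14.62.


Chebyshev/Markov inequality: mu(|f| > eps) <= (||f||_p / eps)^p
Step 1: ||f||_4 / eps = 14.62 / 67.67 = 0.216048
Step 2: Raise to power p = 4:
  (0.216048)^4 = 0.002179
Step 3: Therefore mu(|f| > 67.67) <= 0.002179


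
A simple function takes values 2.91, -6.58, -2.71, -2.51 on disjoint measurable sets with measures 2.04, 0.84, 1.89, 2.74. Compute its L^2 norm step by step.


Step 1: Compute |f_i|^2 for each value:
  |2.91|^2 = 8.4681
  |-6.58|^2 = 43.2964
  |-2.71|^2 = 7.3441
  |-2.51|^2 = 6.3001
Step 2: Multiply by measures and sum:
  8.4681 * 2.04 = 17.274924
  43.2964 * 0.84 = 36.368976
  7.3441 * 1.89 = 13.880349
  6.3001 * 2.74 = 17.262274
Sum = 17.274924 + 36.368976 + 13.880349 + 17.262274 = 84.786523
Step 3: Take the p-th root:
||f||_2 = (84.786523)^(1/2) = 9.20796


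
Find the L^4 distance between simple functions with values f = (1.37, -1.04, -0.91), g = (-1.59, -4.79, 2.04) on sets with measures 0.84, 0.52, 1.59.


Step 1: Compute differences f_i - g_i:
  1.37 - -1.59 = 2.96
  -1.04 - -4.79 = 3.75
  -0.91 - 2.04 = -2.95
Step 2: Compute |diff|^4 * measure for each set:
  |2.96|^4 * 0.84 = 76.765635 * 0.84 = 64.483133
  |3.75|^4 * 0.52 = 197.753906 * 0.52 = 102.832031
  |-2.95|^4 * 1.59 = 75.733506 * 1.59 = 120.416275
Step 3: Sum = 287.731439
Step 4: ||f-g||_4 = (287.731439)^(1/4) = 4.118574


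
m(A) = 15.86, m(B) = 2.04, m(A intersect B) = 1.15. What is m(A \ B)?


m(A \ B) = m(A) - m(A n B)
= 15.86 - 1.15
= 14.71


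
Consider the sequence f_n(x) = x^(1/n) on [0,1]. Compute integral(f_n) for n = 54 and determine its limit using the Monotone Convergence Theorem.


At n = 54: f_54(x) = x^(1/54).
Step 1: integral(x^(1/54), 0, 1) = [x^(1/54+1) / (1/54+1)] from 0 to 1
     = 1 / (1/54 + 1) = 1 / ((54+1)/54) = 54/(54+1)
     = 54/55 = 0.981818
Step 2: As n -> infinity, f_n(x) = x^(1/n) -> 1 for x in (0,1], and f_n is increasing in n.
By MCT, lim_n integral(f_n) = integral(lim_n f_n) = integral(1, 0, 1) = 1.
Step 3: Verify convergence: 54/55 = 0.981818 -> 1


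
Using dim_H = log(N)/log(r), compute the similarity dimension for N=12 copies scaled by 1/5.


For a self-similar set with N copies scaled by 1/r:
dim_H = log(N)/log(r) = log(12)/log(5)
= 2.484907/1.609438
= 1.543959


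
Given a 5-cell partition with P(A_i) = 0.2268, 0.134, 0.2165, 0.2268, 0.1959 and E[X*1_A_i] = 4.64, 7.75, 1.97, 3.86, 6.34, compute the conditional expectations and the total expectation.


For each cell A_i: E[X|A_i] = E[X*1_A_i] / P(A_i)
Step 1: E[X|A_1] = 4.64 / 0.2268 = 20.458554
Step 2: E[X|A_2] = 7.75 / 0.134 = 57.835821
Step 3: E[X|A_3] = 1.97 / 0.2165 = 9.099307
Step 4: E[X|A_4] = 3.86 / 0.2268 = 17.0194
Step 5: E[X|A_5] = 6.34 / 0.1959 = 32.363451
Verification: E[X] = sum E[X*1_A_i] = 4.64 + 7.75 + 1.97 + 3.86 + 6.34 = 24.56


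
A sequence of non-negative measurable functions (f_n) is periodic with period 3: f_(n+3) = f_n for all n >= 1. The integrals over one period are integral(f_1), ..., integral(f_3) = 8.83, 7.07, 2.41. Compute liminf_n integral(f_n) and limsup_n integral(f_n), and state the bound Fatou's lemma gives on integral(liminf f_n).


The sequence (integral(f_n)) is periodic with period 3, repeating the values 8.83, 7.07, 2.41 indefinitely.
Step 1: For a periodic sequence, every tail (a_m, a_(m+1), ...) contains all 3 period values infinitely often.
Step 2: Hence inf of every tail = min of the period values = min(8.83, 7.07, 2.41) = 2.41.
        liminf_n integral(f_n) = sup over m of (inf of tail from m) = 2.41.
Step 3: Similarly sup of every tail = max of the period values = 8.83.
        limsup_n integral(f_n) = 8.83.
Step 4: Fatou's lemma: integral(liminf_n f_n) <= liminf_n integral(f_n) = 2.41.
        So the integral of the pointwise liminf is at most 2.41.


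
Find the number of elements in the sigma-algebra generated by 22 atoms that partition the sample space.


Each element of the sigma-algebra is a union of some subset of the 22 atoms.
The number of such subsets is 2^22 = 4194304.


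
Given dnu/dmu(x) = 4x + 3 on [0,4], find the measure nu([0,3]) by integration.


nu(A) = integral_A (dnu/dmu) dmu = integral_0^3 (4x + 3) dx
Step 1: Antiderivative F(x) = (4/2)x^2 + 3x
Step 2: F(3) = (4/2)*3^2 + 3*3 = 18 + 9 = 27
Step 3: F(0) = (4/2)*0^2 + 3*0 = 0.0 + 0 = 0.0
Step 4: nu([0,3]) = F(3) - F(0) = 27 - 0.0 = 27


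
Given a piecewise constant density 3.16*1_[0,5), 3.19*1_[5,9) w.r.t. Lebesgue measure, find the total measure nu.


Integrate each piece of the Radon-Nikodym derivative:
Step 1: integral_0^5 3.16 dx = 3.16*(5-0) = 3.16*5 = 15.8
Step 2: integral_5^9 3.19 dx = 3.19*(9-5) = 3.19*4 = 12.76
Total: 15.8 + 12.76 = 28.56


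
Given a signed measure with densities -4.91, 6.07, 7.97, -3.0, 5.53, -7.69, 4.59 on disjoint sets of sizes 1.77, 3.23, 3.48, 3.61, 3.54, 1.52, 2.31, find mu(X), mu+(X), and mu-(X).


Step 1: Compute signed measure on each set:
  Set 1: -4.91 * 1.77 = -8.6907
  Set 2: 6.07 * 3.23 = 19.6061
  Set 3: 7.97 * 3.48 = 27.7356
  Set 4: -3.0 * 3.61 = -10.83
  Set 5: 5.53 * 3.54 = 19.5762
  Set 6: -7.69 * 1.52 = -11.6888
  Set 7: 4.59 * 2.31 = 10.6029
Step 2: Total signed measure = (-8.6907) + (19.6061) + (27.7356) + (-10.83) + (19.5762) + (-11.6888) + (10.6029)
     = 46.3113
Step 3: Positive part mu+(X) = sum of positive contributions = 77.5208
Step 4: Negative part mu-(X) = |sum of negative contributions| = 31.2095


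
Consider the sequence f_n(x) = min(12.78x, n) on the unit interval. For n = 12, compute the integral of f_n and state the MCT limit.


f(x) = 12.78x on [0,1]; f_n(x) = min(12.78x, n). At n = 12:
Step 1: f(x) reaches 12 at x = 12/12.78 = 0.938967
Step 2: integral(f_12) = integral(12.78x, 0, 0.938967) + integral(12, 0.938967, 1)
       = 12.78*0.938967^2/2 + 12*(1 - 0.938967)
       = 5.633803 + 0.732394
       = 6.366197
Step 3: As n -> infinity, f_n increases to f, so by MCT integral(f_n) -> integral(f) = 12.78/2 = 6.39.
Convergence: integral(f_12) = 6.366197 -> 6.39 as n -> infinity
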